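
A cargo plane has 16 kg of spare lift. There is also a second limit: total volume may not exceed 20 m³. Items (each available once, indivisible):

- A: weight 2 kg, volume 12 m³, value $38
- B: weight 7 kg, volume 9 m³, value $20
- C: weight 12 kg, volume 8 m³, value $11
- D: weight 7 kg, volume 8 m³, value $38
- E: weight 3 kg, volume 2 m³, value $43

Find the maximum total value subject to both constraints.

$81

Feasible sets respecting both limits:
- A+E: weight 5, volume 14, value 81
- D+E: weight 10, volume 10, value 81
- A+D: weight 9, volume 20, value 76
- B+E: weight 10, volume 11, value 63
Best: $81.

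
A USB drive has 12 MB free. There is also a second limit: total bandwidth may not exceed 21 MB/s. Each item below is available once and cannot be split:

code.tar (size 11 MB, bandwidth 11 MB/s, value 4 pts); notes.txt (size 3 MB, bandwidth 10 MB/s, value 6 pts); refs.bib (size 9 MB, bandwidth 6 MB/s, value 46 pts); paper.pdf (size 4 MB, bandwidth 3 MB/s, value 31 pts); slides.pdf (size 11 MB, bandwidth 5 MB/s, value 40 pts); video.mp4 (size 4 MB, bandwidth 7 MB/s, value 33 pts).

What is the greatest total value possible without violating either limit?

70 pts

Feasible sets respecting both limits:
- notes.txt+paper.pdf+video.mp4: size 11, bandwidth 20, value 70
- paper.pdf+video.mp4: size 8, bandwidth 10, value 64
- notes.txt+refs.bib: size 12, bandwidth 16, value 52
Best: 70 pts.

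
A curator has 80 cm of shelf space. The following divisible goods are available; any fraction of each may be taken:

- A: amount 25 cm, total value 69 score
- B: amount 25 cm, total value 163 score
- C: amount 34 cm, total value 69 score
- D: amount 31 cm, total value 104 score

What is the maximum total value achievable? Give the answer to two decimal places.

333.24

Take in order of value per unit:
- B (163/25 per unit): all 25 → value 163, running total 163.00
- D (104/31 per unit): all 31 → value 104, running total 267.00
- A (69/25 per unit): 24 of 25 → value 24×69/25 = 66.2400, running total 333.24
Total 333.24.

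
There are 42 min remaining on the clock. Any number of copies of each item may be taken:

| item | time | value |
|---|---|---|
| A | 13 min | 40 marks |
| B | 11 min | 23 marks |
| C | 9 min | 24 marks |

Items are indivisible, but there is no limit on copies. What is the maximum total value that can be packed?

120 marks

Best value-per-unit is A at 40/13, and filling with it alone uses time 3×13=39. No mix of the others beats 3×40 = 120.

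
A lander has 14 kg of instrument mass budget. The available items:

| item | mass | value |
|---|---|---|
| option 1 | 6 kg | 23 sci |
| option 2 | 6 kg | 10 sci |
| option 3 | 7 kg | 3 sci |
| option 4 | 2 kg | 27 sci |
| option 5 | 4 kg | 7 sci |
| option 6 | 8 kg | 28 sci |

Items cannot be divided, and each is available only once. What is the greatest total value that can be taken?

Check high-value combinations within 14 kg:
- option 4+option 5+option 6: mass 2+4+8=14, value 27+7+28=62
- option 1+option 2+option 4: mass 6+6+2=14, value 23+10+27=60
- option 1+option 4+option 5: mass 6+2+4=12, value 23+27+7=57
- option 4+option 6: mass 2+8=10, value 27+28=55
Best: 62 sci.

62 sci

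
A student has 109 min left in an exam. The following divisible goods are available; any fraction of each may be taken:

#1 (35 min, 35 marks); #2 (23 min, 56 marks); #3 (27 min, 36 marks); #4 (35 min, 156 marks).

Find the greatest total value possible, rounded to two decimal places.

Take in order of value per unit:
- #4 (156/35 per unit): all 35 → value 156, running total 156.00
- #2 (56/23 per unit): all 23 → value 56, running total 212.00
- #3 (36/27 per unit): all 27 → value 36, running total 248.00
- #1 (35/35 per unit): 24 of 35 → value 24×35/35 = 24.0000, running total 272.00
Total 272.00.

272.00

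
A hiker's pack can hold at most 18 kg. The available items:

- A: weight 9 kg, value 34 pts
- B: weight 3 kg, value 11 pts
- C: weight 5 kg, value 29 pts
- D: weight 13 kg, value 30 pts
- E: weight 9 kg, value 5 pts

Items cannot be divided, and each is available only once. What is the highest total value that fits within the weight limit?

This is a 0/1 knapsack; check combinations near the capacity.
- A+B+C: weight 9+3+5=17, value 34+11+29=74
- A+C: weight 9+5=14, value 34+29=63
- C+D: weight 5+13=18, value 29+30=59
- A+B: weight 9+3=12, value 34+11=45
- B+C+E: weight 3+5+9=17, value 11+29+5=45
Best: 74 pts.

74 pts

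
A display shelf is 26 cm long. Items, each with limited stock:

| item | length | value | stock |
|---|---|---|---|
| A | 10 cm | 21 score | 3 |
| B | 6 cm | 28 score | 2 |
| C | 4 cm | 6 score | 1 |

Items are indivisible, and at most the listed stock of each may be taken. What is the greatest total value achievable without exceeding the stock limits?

83 score

Top feasible selections:
- 1×A + 2×B + 1×C: length 26, value 83
- 1×A + 2×B: length 22, value 77
- 2×A + 1×B: length 26, value 70
Best: 83 score.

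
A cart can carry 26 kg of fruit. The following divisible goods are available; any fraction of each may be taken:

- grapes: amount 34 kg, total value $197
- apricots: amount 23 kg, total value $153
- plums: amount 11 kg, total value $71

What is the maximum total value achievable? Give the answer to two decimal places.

172.36

Take in order of value per unit:
- apricots (153/23 per unit): all 23 → value 153, running total 153.00
- plums (71/11 per unit): 3 of 11 → value 3×71/11 = 19.3636, running total 172.36
Total 172.36.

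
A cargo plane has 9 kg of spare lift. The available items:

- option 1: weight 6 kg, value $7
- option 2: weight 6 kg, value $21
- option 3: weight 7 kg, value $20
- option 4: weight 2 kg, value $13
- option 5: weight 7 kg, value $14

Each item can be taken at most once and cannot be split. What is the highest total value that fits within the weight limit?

$34

Check high-value combinations within 9 kg:
- option 2+option 4: weight 6+2=8, value 21+13=34
- option 3+option 4: weight 7+2=9, value 20+13=33
- option 4+option 5: weight 2+7=9, value 13+14=27
- option 2: weight 6, value 21
Best: $34.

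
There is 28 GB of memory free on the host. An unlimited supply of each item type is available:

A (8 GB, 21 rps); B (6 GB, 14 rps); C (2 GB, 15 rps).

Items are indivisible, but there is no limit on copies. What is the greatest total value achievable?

210 rps

Best value-per-unit is C at 15/2, and filling with it alone uses memory 14×2=28. No mix of the others beats 14×15 = 210.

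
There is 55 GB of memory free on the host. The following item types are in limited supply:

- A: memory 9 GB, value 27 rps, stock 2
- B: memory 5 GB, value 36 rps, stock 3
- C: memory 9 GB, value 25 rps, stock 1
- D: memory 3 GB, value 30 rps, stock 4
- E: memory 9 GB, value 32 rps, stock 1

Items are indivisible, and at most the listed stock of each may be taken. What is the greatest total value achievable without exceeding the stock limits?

314 rps

Best selections within memory 55 and stock limits:
- 2×A + 3×B + 4×D + 1×E: memory 54, value 314
- 1×A + 3×B + 1×C + 4×D + 1×E: memory 54, value 312
- 2×A + 3×B + 1×C + 4×D: memory 54, value 307
Best: 314 rps.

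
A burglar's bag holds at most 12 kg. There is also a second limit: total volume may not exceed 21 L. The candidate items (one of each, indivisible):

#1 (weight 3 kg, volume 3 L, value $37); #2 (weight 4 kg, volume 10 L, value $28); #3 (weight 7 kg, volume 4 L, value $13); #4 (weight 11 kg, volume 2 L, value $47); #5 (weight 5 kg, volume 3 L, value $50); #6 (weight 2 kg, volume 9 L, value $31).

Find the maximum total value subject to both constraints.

Feasible sets respecting both limits:
- #1+#5+#6: weight 10, volume 15, value 118
- #1+#2+#5: weight 12, volume 16, value 115
- #1+#5: weight 8, volume 6, value 87
- #1+#3+#6: weight 12, volume 16, value 81
Best: $118.

$118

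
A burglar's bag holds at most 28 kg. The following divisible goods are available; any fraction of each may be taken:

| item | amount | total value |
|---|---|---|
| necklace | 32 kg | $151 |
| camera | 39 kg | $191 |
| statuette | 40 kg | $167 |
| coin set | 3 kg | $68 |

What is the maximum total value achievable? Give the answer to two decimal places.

190.44

Take in order of value per unit:
- coin set (68/3 per unit): all 3 → value 68, running total 68.00
- camera (191/39 per unit): 25 of 39 → value 25×191/39 = 122.4359, running total 190.44
Total 190.44.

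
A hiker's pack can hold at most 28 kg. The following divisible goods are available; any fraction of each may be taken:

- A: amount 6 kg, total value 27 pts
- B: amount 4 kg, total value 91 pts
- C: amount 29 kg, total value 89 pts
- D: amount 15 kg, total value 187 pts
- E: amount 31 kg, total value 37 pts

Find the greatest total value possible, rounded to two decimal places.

314.21

Take in order of value per unit:
- B (91/4 per unit): all 4 → value 91, running total 91.00
- D (187/15 per unit): all 15 → value 187, running total 278.00
- A (27/6 per unit): all 6 → value 27, running total 305.00
- C (89/29 per unit): 3 of 29 → value 3×89/29 = 9.2069, running total 314.21
Total 314.21.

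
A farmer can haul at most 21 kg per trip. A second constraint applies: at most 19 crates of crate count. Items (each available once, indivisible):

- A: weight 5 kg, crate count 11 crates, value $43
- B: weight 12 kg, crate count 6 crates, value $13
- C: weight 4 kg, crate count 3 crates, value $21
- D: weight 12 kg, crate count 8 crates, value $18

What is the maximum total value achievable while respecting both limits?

Feasible sets respecting both limits:
- A+C: weight 9, crate count 14, value 64
- A+D: weight 17, crate count 19, value 61
- A+B: weight 17, crate count 17, value 56
Best: $64.

$64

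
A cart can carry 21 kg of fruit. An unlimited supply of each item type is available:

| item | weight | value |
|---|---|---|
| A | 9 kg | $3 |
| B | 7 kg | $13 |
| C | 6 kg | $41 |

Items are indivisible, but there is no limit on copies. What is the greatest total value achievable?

$123

Best value-per-unit is C at 41/6, and filling with it alone uses weight 3×6=18. No mix of the others beats 3×41 = 123.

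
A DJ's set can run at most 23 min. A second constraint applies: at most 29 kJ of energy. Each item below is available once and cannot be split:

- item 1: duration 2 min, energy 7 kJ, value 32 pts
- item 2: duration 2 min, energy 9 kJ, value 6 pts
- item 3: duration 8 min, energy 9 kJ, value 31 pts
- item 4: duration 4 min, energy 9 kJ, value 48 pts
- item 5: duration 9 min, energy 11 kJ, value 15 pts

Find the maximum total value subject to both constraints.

111 pts

Feasible sets respecting both limits:
- item 1+item 3+item 4: duration 14, energy 25, value 111
- item 1+item 4+item 5: duration 15, energy 27, value 95
- item 3+item 4+item 5: duration 21, energy 29, value 94
- item 1+item 2+item 4: duration 8, energy 25, value 86
Best: 111 pts.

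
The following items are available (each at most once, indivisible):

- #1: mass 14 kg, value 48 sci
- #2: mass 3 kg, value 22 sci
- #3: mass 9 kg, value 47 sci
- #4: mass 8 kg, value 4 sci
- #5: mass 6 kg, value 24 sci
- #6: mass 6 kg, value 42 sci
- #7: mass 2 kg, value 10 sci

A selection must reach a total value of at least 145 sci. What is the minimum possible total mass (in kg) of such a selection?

Subsets with value ≥ 145, sorted by total mass:
- #2+#3+#5+#6+#7: mass 26, value 145
- #1+#3+#6+#7: mass 31, value 147
- #1+#2+#5+#6+#7: mass 31, value 146
- #1+#2+#3+#6: mass 32, value 159
Minimum mass: 26 kg.

26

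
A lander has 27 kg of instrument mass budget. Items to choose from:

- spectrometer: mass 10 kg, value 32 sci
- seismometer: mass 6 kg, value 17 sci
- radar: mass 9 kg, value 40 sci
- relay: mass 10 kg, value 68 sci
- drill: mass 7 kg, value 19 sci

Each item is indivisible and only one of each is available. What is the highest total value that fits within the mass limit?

This is a 0/1 knapsack; check combinations near the capacity.
- radar+relay+drill: mass 9+10+7=26, value 40+68+19=127
- seismometer+radar+relay: mass 6+9+10=25, value 17+40+68=125
- spectrometer+relay+drill: mass 10+10+7=27, value 32+68+19=119
Best: 127 sci.

127 sci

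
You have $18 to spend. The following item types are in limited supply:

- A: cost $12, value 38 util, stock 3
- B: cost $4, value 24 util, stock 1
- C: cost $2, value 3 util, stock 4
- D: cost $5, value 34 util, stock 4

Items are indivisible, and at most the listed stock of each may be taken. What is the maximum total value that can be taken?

Best selections within cost 18 and stock limits:
- 1×C + 3×D: cost 17, value 105
- 3×D: cost 15, value 102
- 1×B + 2×C + 2×D: cost 18, value 98
Best: 105 util.

105 util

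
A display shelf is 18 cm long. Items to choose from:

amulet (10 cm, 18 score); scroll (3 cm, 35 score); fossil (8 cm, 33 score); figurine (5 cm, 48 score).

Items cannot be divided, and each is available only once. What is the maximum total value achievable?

This is a 0/1 knapsack; check combinations near the capacity.
- scroll+fossil+figurine: length 3+8+5=16, value 35+33+48=116
- amulet+scroll+figurine: length 10+3+5=18, value 18+35+48=101
- scroll+figurine: length 3+5=8, value 35+48=83
- fossil+figurine: length 8+5=13, value 33+48=81
- scroll+fossil: length 3+8=11, value 35+33=68
Best: 116 score.

116 score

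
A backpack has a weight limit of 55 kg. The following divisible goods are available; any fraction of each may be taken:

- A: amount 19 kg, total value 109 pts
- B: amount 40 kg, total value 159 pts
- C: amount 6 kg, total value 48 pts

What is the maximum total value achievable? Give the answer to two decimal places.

276.25

Take in order of value per unit:
- C (48/6 per unit): all 6 → value 48, running total 48.00
- A (109/19 per unit): all 19 → value 109, running total 157.00
- B (159/40 per unit): 30 of 40 → value 30×159/40 = 119.2500, running total 276.25
Total 276.25.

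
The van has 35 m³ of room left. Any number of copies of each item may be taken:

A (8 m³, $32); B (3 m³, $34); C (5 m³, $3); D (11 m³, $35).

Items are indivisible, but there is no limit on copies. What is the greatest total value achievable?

$374

Best value-per-unit is B at 34/3, and filling with it alone uses volume 11×3=33. No mix of the others beats 11×34 = 374.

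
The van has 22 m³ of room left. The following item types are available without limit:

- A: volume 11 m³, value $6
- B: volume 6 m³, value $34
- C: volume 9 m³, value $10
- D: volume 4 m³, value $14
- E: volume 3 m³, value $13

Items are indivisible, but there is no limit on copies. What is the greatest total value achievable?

Best value-per-unit is B at 34/6; filling with it alone gives 3×34 = 102.
Optimal mix: 3×B + 1×D → volume 22, value 116.

$116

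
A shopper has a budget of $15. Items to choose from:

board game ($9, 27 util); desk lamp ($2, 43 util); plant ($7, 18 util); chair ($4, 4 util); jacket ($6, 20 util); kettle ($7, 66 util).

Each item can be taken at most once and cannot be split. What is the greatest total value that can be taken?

Check high-value combinations within $15:
- desk lamp+jacket+kettle: cost 2+6+7=15, value 43+20+66=129
- desk lamp+chair+kettle: cost 2+4+7=13, value 43+4+66=113
- desk lamp+kettle: cost 2+7=9, value 43+66=109
Best: 129 util.

129 util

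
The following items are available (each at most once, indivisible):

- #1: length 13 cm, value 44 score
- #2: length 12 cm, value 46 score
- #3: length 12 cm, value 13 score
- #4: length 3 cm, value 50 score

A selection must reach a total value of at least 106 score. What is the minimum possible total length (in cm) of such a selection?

Subsets with value ≥ 106, sorted by total length:
- #2+#3+#4: length 27, value 109
- #1+#2+#4: length 28, value 140
- #1+#3+#4: length 28, value 107
Minimum length: 27 cm.

27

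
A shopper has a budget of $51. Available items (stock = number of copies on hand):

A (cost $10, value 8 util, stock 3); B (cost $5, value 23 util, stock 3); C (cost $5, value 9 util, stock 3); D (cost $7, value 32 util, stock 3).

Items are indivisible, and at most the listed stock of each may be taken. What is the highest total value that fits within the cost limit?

192 util

Best selections within cost 51 and stock limits:
- 3×B + 3×C + 3×D: cost 51, value 192
- 3×B + 2×C + 3×D: cost 46, value 183
- 1×A + 3×B + 1×C + 3×D: cost 51, value 182
- 3×B + 1×C + 3×D: cost 41, value 174
Best: 192 util.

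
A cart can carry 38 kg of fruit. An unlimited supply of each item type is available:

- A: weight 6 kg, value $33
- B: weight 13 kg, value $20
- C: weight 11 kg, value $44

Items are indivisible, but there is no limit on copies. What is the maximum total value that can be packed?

Best value-per-unit is A at 33/6, and filling with it alone uses weight 6×6=36. No mix of the others beats 6×33 = 198.

$198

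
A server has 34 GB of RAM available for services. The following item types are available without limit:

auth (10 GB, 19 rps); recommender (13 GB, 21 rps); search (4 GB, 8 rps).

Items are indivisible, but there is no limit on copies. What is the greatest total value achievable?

67 rps

Best value-per-unit is search at 8/4; filling with it alone gives 8×8 = 64.
Optimal mix: 1×auth + 6×search → memory 34, value 67.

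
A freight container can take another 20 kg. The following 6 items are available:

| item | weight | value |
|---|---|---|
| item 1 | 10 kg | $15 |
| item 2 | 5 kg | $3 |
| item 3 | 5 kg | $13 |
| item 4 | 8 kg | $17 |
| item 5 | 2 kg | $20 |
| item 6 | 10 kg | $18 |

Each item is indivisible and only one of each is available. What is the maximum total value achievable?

Check high-value combinations within 20 kg:
- item 4+item 5+item 6: weight 8+2+10=20, value 17+20+18=55
- item 2+item 3+item 4+item 5: weight 5+5+8+2=20, value 3+13+17+20=53
- item 1+item 4+item 5: weight 10+8+2=20, value 15+17+20=52
- item 3+item 5+item 6: weight 5+2+10=17, value 13+20+18=51
- item 3+item 4+item 5: weight 5+8+2=15, value 13+17+20=50
Best: $55.

$55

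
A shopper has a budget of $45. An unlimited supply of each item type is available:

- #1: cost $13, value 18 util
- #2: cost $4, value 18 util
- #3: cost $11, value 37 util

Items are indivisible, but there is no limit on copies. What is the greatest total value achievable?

198 util

Best value-per-unit is #2 at 18/4, and filling with it alone uses cost 11×4=44. No mix of the others beats 11×18 = 198.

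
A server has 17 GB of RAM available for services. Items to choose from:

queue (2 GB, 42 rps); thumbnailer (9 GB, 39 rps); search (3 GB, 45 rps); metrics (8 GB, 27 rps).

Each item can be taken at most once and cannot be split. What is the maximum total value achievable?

126 rps

Check high-value combinations within 17 GB:
- queue+thumbnailer+search: memory 2+9+3=14, value 42+39+45=126
- queue+search+metrics: memory 2+3+8=13, value 42+45+27=114
- queue+search: memory 2+3=5, value 42+45=87
- thumbnailer+search: memory 9+3=12, value 39+45=84
Best: 126 rps.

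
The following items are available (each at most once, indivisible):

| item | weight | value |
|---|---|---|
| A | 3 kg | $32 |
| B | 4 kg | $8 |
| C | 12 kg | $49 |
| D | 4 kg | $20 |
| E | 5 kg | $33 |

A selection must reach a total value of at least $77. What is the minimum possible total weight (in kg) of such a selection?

12

Subsets with value ≥ 77, sorted by total weight:
- A+D+E: weight 12, value 85
- A+C: weight 15, value 81
Minimum weight: 12 kg.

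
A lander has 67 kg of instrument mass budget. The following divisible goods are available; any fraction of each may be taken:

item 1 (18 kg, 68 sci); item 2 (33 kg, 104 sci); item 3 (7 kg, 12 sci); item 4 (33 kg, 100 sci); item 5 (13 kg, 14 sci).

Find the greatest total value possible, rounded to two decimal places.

Take in order of value per unit:
- item 1 (68/18 per unit): all 18 → value 68, running total 68.00
- item 2 (104/33 per unit): all 33 → value 104, running total 172.00
- item 4 (100/33 per unit): 16 of 33 → value 16×100/33 = 48.4848, running total 220.48
Total 220.48.

220.48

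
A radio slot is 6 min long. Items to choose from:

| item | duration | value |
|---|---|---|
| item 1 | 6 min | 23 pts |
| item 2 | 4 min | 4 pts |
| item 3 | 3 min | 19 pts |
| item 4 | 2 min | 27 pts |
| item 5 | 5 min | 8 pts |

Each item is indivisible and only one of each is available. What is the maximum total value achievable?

46 pts

This is a 0/1 knapsack; check combinations near the capacity.
- item 3+item 4: duration 3+2=5, value 19+27=46
- item 2+item 4: duration 4+2=6, value 4+27=31
- item 4: duration 2, value 27
- item 1: duration 6, value 23
- item 3: duration 3, value 19
Best: 46 pts.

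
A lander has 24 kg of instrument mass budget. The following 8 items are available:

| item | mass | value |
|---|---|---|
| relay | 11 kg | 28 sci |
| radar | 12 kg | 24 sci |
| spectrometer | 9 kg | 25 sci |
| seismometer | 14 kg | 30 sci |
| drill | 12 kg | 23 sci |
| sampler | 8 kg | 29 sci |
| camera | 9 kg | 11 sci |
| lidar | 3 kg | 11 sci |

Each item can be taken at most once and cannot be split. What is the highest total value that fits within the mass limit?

68 sci

Check high-value combinations within 24 kg:
- relay+sampler+lidar: mass 11+8+3=22, value 28+29+11=68
- spectrometer+sampler+lidar: mass 9+8+3=20, value 25+29+11=65
- relay+spectrometer+lidar: mass 11+9+3=23, value 28+25+11=64
- radar+sampler+lidar: mass 12+8+3=23, value 24+29+11=64
- drill+sampler+lidar: mass 12+8+3=23, value 23+29+11=63
Best: 68 sci.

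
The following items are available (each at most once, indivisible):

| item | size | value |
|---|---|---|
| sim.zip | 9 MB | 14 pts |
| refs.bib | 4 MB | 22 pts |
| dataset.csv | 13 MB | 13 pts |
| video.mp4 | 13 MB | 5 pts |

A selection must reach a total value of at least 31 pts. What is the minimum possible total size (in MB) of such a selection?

Subsets with value ≥ 31, sorted by total size:
- sim.zip+refs.bib: size 13, value 36
- refs.bib+dataset.csv: size 17, value 35
- sim.zip+refs.bib+dataset.csv: size 26, value 49
Minimum size: 13 MB.

13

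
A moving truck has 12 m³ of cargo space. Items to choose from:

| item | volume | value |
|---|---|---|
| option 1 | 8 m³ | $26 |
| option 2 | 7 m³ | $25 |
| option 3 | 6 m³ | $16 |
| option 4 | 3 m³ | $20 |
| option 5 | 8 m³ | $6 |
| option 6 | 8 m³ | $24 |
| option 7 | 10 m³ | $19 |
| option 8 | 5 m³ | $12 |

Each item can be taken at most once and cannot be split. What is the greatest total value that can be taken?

$46

This is a 0/1 knapsack; check combinations near the capacity.
- option 1+option 4: volume 8+3=11, value 26+20=46
- option 2+option 4: volume 7+3=10, value 25+20=45
- option 4+option 6: volume 3+8=11, value 20+24=44
- option 2+option 8: volume 7+5=12, value 25+12=37
Best: $46.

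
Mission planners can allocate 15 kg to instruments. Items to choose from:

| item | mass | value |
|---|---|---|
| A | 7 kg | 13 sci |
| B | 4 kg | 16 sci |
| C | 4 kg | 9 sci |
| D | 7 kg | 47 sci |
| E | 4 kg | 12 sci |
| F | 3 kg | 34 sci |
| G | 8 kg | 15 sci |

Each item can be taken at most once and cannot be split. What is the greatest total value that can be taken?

97 sci

Check high-value combinations within 15 kg:
- B+D+F: mass 4+7+3=14, value 16+47+34=97
- D+E+F: mass 7+4+3=14, value 47+12+34=93
- C+D+F: mass 4+7+3=14, value 9+47+34=90
- D+F: mass 7+3=10, value 47+34=81
Best: 97 sci.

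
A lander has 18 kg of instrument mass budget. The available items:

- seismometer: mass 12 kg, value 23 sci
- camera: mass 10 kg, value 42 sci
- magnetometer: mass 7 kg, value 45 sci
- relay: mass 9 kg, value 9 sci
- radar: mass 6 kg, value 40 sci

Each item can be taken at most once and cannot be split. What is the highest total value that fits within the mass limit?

87 sci

Check high-value combinations within 18 kg:
- camera+magnetometer: mass 10+7=17, value 42+45=87
- magnetometer+radar: mass 7+6=13, value 45+40=85
- camera+radar: mass 10+6=16, value 42+40=82
Best: 87 sci.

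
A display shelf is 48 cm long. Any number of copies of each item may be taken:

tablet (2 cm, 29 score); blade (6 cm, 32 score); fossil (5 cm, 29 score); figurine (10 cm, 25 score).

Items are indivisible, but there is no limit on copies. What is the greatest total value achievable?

Best value-per-unit is tablet at 29/2, and filling with it alone uses length 24×2=48. No mix of the others beats 24×29 = 696.

696 score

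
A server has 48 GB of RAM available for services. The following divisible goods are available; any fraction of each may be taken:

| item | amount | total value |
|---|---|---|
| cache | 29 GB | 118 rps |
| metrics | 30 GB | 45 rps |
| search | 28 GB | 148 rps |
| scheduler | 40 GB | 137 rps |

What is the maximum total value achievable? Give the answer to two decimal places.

229.38

Take in order of value per unit:
- search (148/28 per unit): all 28 → value 148, running total 148.00
- cache (118/29 per unit): 20 of 29 → value 20×118/29 = 81.3793, running total 229.38
Total 229.38.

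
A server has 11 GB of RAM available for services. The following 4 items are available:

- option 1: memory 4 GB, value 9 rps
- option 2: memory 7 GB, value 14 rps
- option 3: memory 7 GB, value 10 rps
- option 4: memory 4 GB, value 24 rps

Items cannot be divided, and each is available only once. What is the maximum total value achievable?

Check high-value combinations within 11 GB:
- option 2+option 4: memory 7+4=11, value 14+24=38
- option 3+option 4: memory 7+4=11, value 10+24=34
- option 1+option 4: memory 4+4=8, value 9+24=33
- option 4: memory 4, value 24
- option 1+option 2: memory 4+7=11, value 9+14=23
Best: 38 rps.

38 rps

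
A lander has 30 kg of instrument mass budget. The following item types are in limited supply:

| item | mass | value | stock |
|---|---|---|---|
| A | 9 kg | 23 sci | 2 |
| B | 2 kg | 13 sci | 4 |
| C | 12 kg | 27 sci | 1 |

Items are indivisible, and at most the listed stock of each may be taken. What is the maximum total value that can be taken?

Top feasible selections:
- 1×A + 4×B + 1×C: mass 29, value 102
- 2×A + 4×B: mass 26, value 98
- 1×A + 3×B + 1×C: mass 27, value 89
- 2×A + 3×B: mass 24, value 85
Best: 102 sci.

102 sci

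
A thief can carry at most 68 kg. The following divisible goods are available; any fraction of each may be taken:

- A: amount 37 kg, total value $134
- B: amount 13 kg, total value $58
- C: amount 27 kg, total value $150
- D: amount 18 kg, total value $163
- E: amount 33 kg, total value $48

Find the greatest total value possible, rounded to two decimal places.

407.22

Take in order of value per unit:
- D (163/18 per unit): all 18 → value 163, running total 163.00
- C (150/27 per unit): all 27 → value 150, running total 313.00
- B (58/13 per unit): all 13 → value 58, running total 371.00
- A (134/37 per unit): 10 of 37 → value 10×134/37 = 36.2162, running total 407.22
Total 407.22.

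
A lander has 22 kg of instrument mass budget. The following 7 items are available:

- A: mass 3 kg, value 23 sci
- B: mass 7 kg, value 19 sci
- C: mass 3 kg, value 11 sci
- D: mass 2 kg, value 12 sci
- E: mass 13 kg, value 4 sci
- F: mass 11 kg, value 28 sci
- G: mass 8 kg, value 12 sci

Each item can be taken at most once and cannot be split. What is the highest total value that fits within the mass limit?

74 sci

Check high-value combinations within 22 kg:
- A+C+D+F: mass 3+3+2+11=19, value 23+11+12+28=74
- A+B+F: mass 3+7+11=21, value 23+19+28=70
- A+B+D+G: mass 3+7+2+8=20, value 23+19+12+12=66
- A+B+C+D: mass 3+7+3+2=15, value 23+19+11+12=65
Best: 74 sci.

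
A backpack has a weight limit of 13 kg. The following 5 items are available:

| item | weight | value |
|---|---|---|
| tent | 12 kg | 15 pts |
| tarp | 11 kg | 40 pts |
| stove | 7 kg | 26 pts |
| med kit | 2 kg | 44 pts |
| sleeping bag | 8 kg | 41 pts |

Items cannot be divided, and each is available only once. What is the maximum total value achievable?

85 pts

Check high-value combinations within 13 kg:
- med kit+sleeping bag: weight 2+8=10, value 44+41=85
- tarp+med kit: weight 11+2=13, value 40+44=84
- stove+med kit: weight 7+2=9, value 26+44=70
- med kit: weight 2, value 44
- sleeping bag: weight 8, value 41
Best: 85 pts.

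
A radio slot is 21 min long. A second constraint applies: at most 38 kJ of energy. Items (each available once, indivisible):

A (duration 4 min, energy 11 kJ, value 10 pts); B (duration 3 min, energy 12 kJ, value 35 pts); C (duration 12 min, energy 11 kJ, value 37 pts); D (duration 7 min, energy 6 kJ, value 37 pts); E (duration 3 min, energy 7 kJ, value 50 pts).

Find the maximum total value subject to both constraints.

132 pts

Feasible sets respecting both limits:
- A+B+D+E: duration 17, energy 36, value 132
- B+C+E: duration 18, energy 30, value 122
- B+D+E: duration 13, energy 25, value 122
Best: 132 pts.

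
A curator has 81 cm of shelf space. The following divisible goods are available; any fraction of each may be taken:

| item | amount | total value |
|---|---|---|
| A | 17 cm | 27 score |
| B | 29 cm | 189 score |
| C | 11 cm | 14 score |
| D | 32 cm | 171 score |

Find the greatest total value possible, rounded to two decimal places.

Take in order of value per unit:
- B (189/29 per unit): all 29 → value 189, running total 189.00
- D (171/32 per unit): all 32 → value 171, running total 360.00
- A (27/17 per unit): all 17 → value 27, running total 387.00
- C (14/11 per unit): 3 of 11 → value 3×14/11 = 3.8182, running total 390.82
Total 390.82.

390.82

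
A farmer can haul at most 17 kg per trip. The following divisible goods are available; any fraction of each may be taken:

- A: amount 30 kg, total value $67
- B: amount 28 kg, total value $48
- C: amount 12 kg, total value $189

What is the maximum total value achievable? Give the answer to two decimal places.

Take in order of value per unit:
- C (189/12 per unit): all 12 → value 189, running total 189.00
- A (67/30 per unit): 5 of 30 → value 5×67/30 = 11.1667, running total 200.17
Total 200.17.

200.17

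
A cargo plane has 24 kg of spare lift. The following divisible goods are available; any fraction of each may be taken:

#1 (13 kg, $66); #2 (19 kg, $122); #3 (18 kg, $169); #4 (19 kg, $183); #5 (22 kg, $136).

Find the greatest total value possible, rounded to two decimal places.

Take in order of value per unit:
- #4 (183/19 per unit): all 19 → value 183, running total 183.00
- #3 (169/18 per unit): 5 of 18 → value 5×169/18 = 46.9444, running total 229.94
Total 229.94.

229.94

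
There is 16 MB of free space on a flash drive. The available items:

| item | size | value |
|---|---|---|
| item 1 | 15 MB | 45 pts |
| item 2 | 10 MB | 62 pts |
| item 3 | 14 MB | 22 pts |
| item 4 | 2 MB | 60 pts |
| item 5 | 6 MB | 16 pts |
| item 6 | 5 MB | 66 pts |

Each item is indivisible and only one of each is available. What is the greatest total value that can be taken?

142 pts

Check high-value combinations within 16 MB:
- item 4+item 5+item 6: size 2+6+5=13, value 60+16+66=142
- item 2+item 6: size 10+5=15, value 62+66=128
- item 4+item 6: size 2+5=7, value 60+66=126
Best: 142 pts.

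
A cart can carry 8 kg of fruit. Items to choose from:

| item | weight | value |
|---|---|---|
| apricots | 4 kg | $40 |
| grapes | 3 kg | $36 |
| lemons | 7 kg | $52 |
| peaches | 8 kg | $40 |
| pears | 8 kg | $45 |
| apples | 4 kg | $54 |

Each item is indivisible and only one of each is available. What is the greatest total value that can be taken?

Check high-value combinations within 8 kg:
- apricots+apples: weight 4+4=8, value 40+54=94
- grapes+apples: weight 3+4=7, value 36+54=90
- apricots+grapes: weight 4+3=7, value 40+36=76
- apples: weight 4, value 54
Best: $94.

$94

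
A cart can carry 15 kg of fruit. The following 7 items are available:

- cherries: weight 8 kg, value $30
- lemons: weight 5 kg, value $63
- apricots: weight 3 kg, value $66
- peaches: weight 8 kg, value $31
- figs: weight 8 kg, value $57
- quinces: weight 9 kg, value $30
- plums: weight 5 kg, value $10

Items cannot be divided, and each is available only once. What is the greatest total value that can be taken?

Check high-value combinations within 15 kg:
- lemons+apricots+plums: weight 5+3+5=13, value 63+66+10=139
- lemons+apricots: weight 5+3=8, value 63+66=129
- apricots+figs: weight 3+8=11, value 66+57=123
Best: $139.

$139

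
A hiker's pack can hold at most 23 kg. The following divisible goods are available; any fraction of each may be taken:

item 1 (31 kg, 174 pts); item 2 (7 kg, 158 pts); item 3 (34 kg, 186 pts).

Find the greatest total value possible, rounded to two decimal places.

Take in order of value per unit:
- item 2 (158/7 per unit): all 7 → value 158, running total 158.00
- item 1 (174/31 per unit): 16 of 31 → value 16×174/31 = 89.8065, running total 247.81
Total 247.81.

247.81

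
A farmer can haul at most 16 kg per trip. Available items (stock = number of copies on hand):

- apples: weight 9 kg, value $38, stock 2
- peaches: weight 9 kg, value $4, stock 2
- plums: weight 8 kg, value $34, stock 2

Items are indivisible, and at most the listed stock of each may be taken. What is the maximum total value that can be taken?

Top feasible selections:
- 2×plums: weight 16, value 68
- 1×apples: weight 9, value 38
- 1×plums: weight 8, value 34
- 1×peaches: weight 9, value 4
Best: $68.

$68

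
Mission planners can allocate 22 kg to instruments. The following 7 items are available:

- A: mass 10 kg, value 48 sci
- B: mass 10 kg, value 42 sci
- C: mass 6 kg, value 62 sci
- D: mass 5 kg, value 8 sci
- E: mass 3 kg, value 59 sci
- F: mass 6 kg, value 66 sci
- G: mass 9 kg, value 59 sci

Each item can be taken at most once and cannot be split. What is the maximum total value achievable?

Check high-value combinations within 22 kg:
- C+D+E+F: mass 6+5+3+6=20, value 62+8+59+66=195
- C+E+F: mass 6+3+6=15, value 62+59+66=187
- C+F+G: mass 6+6+9=21, value 62+66+59=187
- E+F+G: mass 3+6+9=18, value 59+66+59=184
- C+E+G: mass 6+3+9=18, value 62+59+59=180
Best: 195 sci.

195 sci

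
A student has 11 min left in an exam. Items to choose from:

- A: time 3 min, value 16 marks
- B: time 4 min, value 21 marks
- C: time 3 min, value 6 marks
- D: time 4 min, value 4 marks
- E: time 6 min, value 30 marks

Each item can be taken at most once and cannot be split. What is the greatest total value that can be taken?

51 marks

Check high-value combinations within 11 min:
- B+E: time 4+6=10, value 21+30=51
- A+E: time 3+6=9, value 16+30=46
- A+B+C: time 3+4+3=10, value 16+21+6=43
- A+B+D: time 3+4+4=11, value 16+21+4=41
- A+B: time 3+4=7, value 16+21=37
Best: 51 marks.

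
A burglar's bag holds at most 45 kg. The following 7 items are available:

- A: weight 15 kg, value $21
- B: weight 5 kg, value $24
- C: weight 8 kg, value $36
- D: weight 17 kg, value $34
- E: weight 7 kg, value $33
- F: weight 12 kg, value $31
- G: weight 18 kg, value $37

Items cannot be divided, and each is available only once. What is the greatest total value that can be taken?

$137

Check high-value combinations within 45 kg:
- C+E+F+G: weight 8+7+12+18=45, value 36+33+31+37=137
- C+D+E+F: weight 8+17+7+12=44, value 36+34+33+31=134
- B+C+E+G: weight 5+8+7+18=38, value 24+36+33+37=130
- B+C+F+G: weight 5+8+12+18=43, value 24+36+31+37=128
Best: $137.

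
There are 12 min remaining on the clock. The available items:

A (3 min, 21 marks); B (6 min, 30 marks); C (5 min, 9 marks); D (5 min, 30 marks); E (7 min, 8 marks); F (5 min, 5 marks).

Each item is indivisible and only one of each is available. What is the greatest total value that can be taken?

Check high-value combinations within 12 min:
- B+D: time 6+5=11, value 30+30=60
- A+D: time 3+5=8, value 21+30=51
- A+B: time 3+6=9, value 21+30=51
- C+D: time 5+5=10, value 9+30=39
- B+C: time 6+5=11, value 30+9=39
Best: 60 marks.

60 marks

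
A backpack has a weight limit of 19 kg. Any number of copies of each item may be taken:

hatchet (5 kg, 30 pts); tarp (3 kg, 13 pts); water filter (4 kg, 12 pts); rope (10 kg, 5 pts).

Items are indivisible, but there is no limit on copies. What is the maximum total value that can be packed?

Best value-per-unit is hatchet at 30/5; filling with it alone gives 3×30 = 90.
Optimal mix: 3×hatchet + 1×tarp → weight 18, value 103.

103 pts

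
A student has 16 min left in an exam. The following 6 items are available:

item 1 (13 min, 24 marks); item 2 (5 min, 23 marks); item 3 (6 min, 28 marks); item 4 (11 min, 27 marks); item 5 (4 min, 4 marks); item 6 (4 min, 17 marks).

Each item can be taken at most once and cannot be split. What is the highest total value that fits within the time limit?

Check high-value combinations within 16 min:
- item 2+item 3+item 6: time 5+6+4=15, value 23+28+17=68
- item 2+item 3+item 5: time 5+6+4=15, value 23+28+4=55
- item 2+item 3: time 5+6=11, value 23+28=51
Best: 68 marks.

68 marks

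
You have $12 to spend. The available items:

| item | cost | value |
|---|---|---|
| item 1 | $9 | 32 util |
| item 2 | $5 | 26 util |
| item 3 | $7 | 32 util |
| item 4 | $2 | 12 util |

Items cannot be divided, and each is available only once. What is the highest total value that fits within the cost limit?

58 util

Check high-value combinations within $12:
- item 2+item 3: cost 5+7=12, value 26+32=58
- item 3+item 4: cost 7+2=9, value 32+12=44
- item 1+item 4: cost 9+2=11, value 32+12=44
- item 2+item 4: cost 5+2=7, value 26+12=38
Best: 58 util.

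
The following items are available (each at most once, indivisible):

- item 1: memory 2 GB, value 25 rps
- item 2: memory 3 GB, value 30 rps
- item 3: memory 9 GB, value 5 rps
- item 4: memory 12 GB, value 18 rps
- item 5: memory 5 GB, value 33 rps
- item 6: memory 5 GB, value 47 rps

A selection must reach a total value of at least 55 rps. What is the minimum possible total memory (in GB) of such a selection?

Subsets with value ≥ 55, sorted by total memory:
- item 1+item 2: memory 5, value 55
- item 1+item 6: memory 7, value 72
- item 1+item 5: memory 7, value 58
- item 2+item 6: memory 8, value 77
Minimum memory: 5 GB.

5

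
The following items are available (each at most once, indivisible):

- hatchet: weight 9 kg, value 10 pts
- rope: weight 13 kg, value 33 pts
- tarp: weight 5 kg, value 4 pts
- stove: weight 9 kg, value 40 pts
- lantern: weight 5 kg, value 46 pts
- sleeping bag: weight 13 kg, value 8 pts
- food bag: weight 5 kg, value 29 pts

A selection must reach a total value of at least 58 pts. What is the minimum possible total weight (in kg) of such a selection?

Subsets with value ≥ 58, sorted by total weight:
- lantern+food bag: weight 10, value 75
- stove+lantern: weight 14, value 86
Minimum weight: 10 kg.

10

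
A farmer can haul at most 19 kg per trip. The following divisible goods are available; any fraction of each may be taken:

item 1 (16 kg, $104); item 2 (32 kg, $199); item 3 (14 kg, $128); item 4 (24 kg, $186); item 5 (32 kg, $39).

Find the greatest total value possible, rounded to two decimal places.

166.75

Take in order of value per unit:
- item 3 (128/14 per unit): all 14 → value 128, running total 128.00
- item 4 (186/24 per unit): 5 of 24 → value 5×186/24 = 38.7500, running total 166.75
Total 166.75.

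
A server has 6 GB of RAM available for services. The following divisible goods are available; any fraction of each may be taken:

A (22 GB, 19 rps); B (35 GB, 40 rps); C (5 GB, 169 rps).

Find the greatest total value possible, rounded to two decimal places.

Take in order of value per unit:
- C (169/5 per unit): all 5 → value 169, running total 169.00
- B (40/35 per unit): 1 of 35 → value 1×40/35 = 1.1429, running total 170.14
Total 170.14.

170.14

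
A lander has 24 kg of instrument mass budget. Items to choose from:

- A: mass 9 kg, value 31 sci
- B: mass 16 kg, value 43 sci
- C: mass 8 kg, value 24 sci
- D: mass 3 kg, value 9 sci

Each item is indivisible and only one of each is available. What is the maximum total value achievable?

67 sci

This is a 0/1 knapsack; check combinations near the capacity.
- B+C: mass 16+8=24, value 43+24=67
- A+C+D: mass 9+8+3=20, value 31+24+9=64
- A+C: mass 9+8=17, value 31+24=55
Best: 67 sci.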